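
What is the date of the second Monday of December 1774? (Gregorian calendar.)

December 1, 1774 is a Thursday.
The first Monday is therefore December 5 (4 days later).
The second Monday is 5 + 1×7 = December 12.

December 12, 1774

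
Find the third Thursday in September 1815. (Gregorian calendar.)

September 1, 1815 is a Friday.
The first Thursday is therefore September 7 (6 days later).
The third Thursday is 7 + 2×7 = September 21.

September 21, 1815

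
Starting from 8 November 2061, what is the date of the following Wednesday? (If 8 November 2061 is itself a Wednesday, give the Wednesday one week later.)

November 9, 2061

Nov 8, 2061 is a Tuesday.
From Tuesday to the next Wednesday is 1 day.
Nov 8, 2061 + 1 = Nov 9, 2061.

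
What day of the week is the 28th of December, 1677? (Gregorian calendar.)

Doomsday rule: the anchor day for the 1600s is Tuesday. For year 77: 77÷12 = 6 r 5, and 5÷4 = 1, so 6+5+1 = 12.
Tuesday + 12 ≡ Sunday — that's 1677's doomsday.
In December the doomsday date is Dec 12.
Dec 28 is 16 days after Dec 12; 16 mod 7 = 2, so Sunday + 2 = Tuesday.

Tuesday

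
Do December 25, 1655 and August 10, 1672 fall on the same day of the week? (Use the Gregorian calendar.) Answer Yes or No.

From Dec 25, 1655 to Aug 10, 1672 is 6073 days.
6073 mod 7 = 4, so they are different weekdays.
(Dec 25, 1655 is a Saturday; Aug 10, 1672 is a Wednesday.)

No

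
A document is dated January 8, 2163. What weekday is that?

Doomsday rule: the anchor day for the 2100s is Sunday. For year 63: 63÷12 = 5 r 3, and 3÷4 = 0, so 5+3+0 = 8.
Sunday + 8 ≡ Monday — that's 2163's doomsday.
In January the doomsday date is Jan 3 (2163 is not a leap year).
Jan 8 is 5 days after Jan 3; 5 mod 7 = 5, so Monday + 5 = Saturday.

Saturday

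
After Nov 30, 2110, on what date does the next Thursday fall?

Nov 30, 2110 is a Sunday.
From Sunday to the next Thursday is 4 days.
Nov 30, 2110 + 4 = Dec 4, 2110.

December 4, 2110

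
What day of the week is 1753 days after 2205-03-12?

Friday

First find the weekday of Mar 12, 2205. Doomsday rule: the anchor day for the 2200s is Friday. For year 05: 5÷12 = 0 r 5, and 5÷4 = 1, so 0+5+1 = 6.
Friday + 6 ≡ Thursday — that's 2205's doomsday.
In March the doomsday date is Mar 14.
Mar 12 is 2 days before Mar 14; 2 mod 7 = 2, so Thursday − 2 = Tuesday.
1753 mod 7 = 3, so 1753 days after a Tuesday is Tuesday + 3 = Friday.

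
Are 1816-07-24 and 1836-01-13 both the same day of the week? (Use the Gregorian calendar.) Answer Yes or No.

Yes

From Jul 24, 1816 to Jan 13, 1836 is 7112 days.
7112 mod 7 = 0, so they are the same weekday.
(Jul 24, 1816 is a Wednesday; Jan 13, 1836 is a Wednesday.)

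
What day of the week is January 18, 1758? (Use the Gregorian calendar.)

Wednesday

Doomsday rule: the anchor day for the 1700s is Sunday. For year 58: 58÷12 = 4 r 10, and 10÷4 = 2, so 4+10+2 = 16.
Sunday + 16 ≡ Tuesday — that's 1758's doomsday.
In January the doomsday date is Jan 3 (1758 is not a leap year).
Jan 18 is 15 days after Jan 3; 15 mod 7 = 1, so Tuesday + 1 = Wednesday.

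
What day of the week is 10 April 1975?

Thursday

January 1, 1975 is a Wednesday.
Jan 1, 1975 → Feb 1, 1975: 31 days (January has 31).
Feb 1, 1975 → Mar 1, 1975: 28 days (February has 28).
Mar 1, 1975 → Apr 1, 1975: 31 days (March has 31).
Apr 1, 1975 → Apr 10, 1975: 9 days.
Total: 99 days.
99 mod 7 = 1, so Wednesday + 1 = Thursday.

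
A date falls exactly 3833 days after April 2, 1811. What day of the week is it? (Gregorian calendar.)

First find the weekday of Apr 2, 1811. Doomsday rule: the anchor day for the 1800s is Friday. For year 11: 11÷12 = 0 r 11, and 11÷4 = 2, so 0+11+2 = 13.
Friday + 13 ≡ Thursday — that's 1811's doomsday.
In April the doomsday date is Apr 4.
Apr 2 is 2 days before Apr 4; 2 mod 7 = 2, so Thursday − 2 = Tuesday.
3833 mod 7 = 4, so 3833 days after a Tuesday is Tuesday + 4 = Saturday.

Saturday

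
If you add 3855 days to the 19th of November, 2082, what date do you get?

June 9, 2093

+365 (one year) → Nov 19, 2083 (3490 left).
+366 (one year; includes Feb 29, 2084) → Nov 19, 2084 (3124 left).
+365 (one year) → Nov 19, 2085 (2759 left).
+365 (one year) → Nov 19, 2086 (2394 left).
+365 (one year) → Nov 19, 2087 (2029 left).
+366 (one year; includes Feb 29, 2088) → Nov 19, 2088 (1663 left).
+365 (one year) → Nov 19, 2089 (1298 left).
+365 (one year) → Nov 19, 2090 (933 left).
+365 (one year) → Nov 19, 2091 (568 left).
+366 (one year; includes Feb 29, 2092) → Nov 19, 2092 (202 left).
Nov has 30 days: +12 → Dec 1, 2092 (190 left).
Dec has 31 days: +31 → Jan 1, 2093 (159 left).
Jan has 31 days: +31 → Feb 1, 2093 (128 left).
Feb has 28 days: +28 → Mar 1, 2093 (100 left).
Mar has 31 days: +31 → Apr 1, 2093 (69 left).
Apr has 30 days: +30 → May 1, 2093 (39 left).
May has 31 days: +31 → Jun 1, 2093 (8 left).
+8 → Jun 9, 2093.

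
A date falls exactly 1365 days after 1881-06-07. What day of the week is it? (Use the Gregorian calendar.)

Tuesday

First find the weekday of Jun 7, 1881. Doomsday rule: the anchor day for the 1800s is Friday. For year 81: 81÷12 = 6 r 9, and 9÷4 = 2, so 6+9+2 = 17.
Friday + 17 ≡ Monday — that's 1881's doomsday.
In June the doomsday date is Jun 6.
Jun 7 is 1 day after Jun 6; 1 mod 7 = 1, so Monday + 1 = Tuesday.
1365 mod 7 = 0, so 1365 days after a Tuesday is Tuesday + 0 = Tuesday.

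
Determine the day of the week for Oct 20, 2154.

Sunday

Doomsday rule: the anchor day for the 2100s is Sunday. For year 54: 54÷12 = 4 r 6, and 6÷4 = 1, so 4+6+1 = 11.
Sunday + 11 ≡ Thursday — that's 2154's doomsday.
In October the doomsday date is Oct 10.
Oct 20 is 10 days after Oct 10; 10 mod 7 = 3, so Thursday + 3 = Sunday.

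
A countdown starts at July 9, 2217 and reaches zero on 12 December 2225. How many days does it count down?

3078

Jul 9, 2217 → Jul 9, 2218: 365 days.
Jul 9, 2218 → Jul 9, 2219: 365 days.
Jul 9, 2219 → Jul 9, 2220: 366 days (Feb 29, 2220 is in that span).
Jul 9, 2220 → Jul 9, 2221: 365 days.
Jul 9, 2221 → Jul 9, 2222: 365 days.
Jul 9, 2222 → Jul 9, 2223: 365 days.
Jul 9, 2223 → Jul 9, 2224: 366 days (Feb 29, 2224 is in that span).
Jul 9, 2224 → Jul 9, 2225: 365 days.
Jul 9, 2225 → Aug 9, 2225: 31 days (July has 31).
Aug 9, 2225 → Sep 9, 2225: 31 days (August has 31).
Sep 9, 2225 → Oct 9, 2225: 30 days (September has 30).
Oct 9, 2225 → Nov 9, 2225: 31 days (October has 31).
Nov 9, 2225 → Dec 9, 2225: 30 days (November has 30).
Dec 9, 2225 → Dec 12, 2225: 3 days.
Total: 3078 days.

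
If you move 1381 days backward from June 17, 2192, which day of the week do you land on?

First find the weekday of Jun 17, 2192. Doomsday rule: the anchor day for the 2100s is Sunday. For year 92: 92÷12 = 7 r 8, and 8÷4 = 2, so 7+8+2 = 17.
Sunday + 17 ≡ Wednesday — that's 2192's doomsday.
In June the doomsday date is Jun 6.
Jun 17 is 11 days after Jun 6; 11 mod 7 = 4, so Wednesday + 4 = Sunday.
1381 mod 7 = 2, so 1381 days before a Sunday is Sunday − 2 = Friday.

Friday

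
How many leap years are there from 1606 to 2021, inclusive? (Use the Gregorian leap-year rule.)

101

Multiples of 4 in [1606,2021]: 104.
Of those, multiples of 100: 4 (not leap unless ÷400).
Multiples of 400: 1.
Leap years = 104 − 4 + 1 = 101.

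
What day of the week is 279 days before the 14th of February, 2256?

Feb 14, 2256 is a Thursday.
279 mod 7 = 6, so 279 days before a Thursday is Thursday − 6 = Friday.

Friday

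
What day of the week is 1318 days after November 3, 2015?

Thursday

First find the weekday of Nov 3, 2015. Doomsday rule: the anchor day for the 2000s is Tuesday. For year 15: 15÷12 = 1 r 3, and 3÷4 = 0, so 1+3+0 = 4.
Tuesday + 4 ≡ Saturday — that's 2015's doomsday.
In November the doomsday date is Nov 7.
Nov 3 is 4 days before Nov 7; 4 mod 7 = 4, so Saturday − 4 = Tuesday.
1318 mod 7 = 2, so 1318 days after a Tuesday is Tuesday + 2 = Thursday.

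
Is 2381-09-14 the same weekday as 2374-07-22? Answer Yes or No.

From Jul 22, 2374 to Sep 14, 2381 is 2611 days.
2611 mod 7 = 0, so they are the same weekday.
(Jul 22, 2374 is a Monday; Sep 14, 2381 is a Monday.)

Yes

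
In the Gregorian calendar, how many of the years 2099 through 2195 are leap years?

23

Multiples of 4 in [2099,2195]: 24.
Of those, multiples of 100: 1 (not leap unless ÷400).
Multiples of 400: 0.
Leap years = 24 − 1 + 0 = 23.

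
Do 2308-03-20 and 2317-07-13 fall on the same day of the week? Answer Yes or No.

From Mar 20, 2308 to Jul 13, 2317 is 3402 days.
3402 mod 7 = 0, so they are the same weekday.
(Mar 20, 2308 is a Friday; Jul 13, 2317 is a Friday.)

Yes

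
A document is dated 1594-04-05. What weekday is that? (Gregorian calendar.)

Doomsday rule: the anchor day for the 1500s is Wednesday. For year 94: 94÷12 = 7 r 10, and 10÷4 = 2, so 7+10+2 = 19.
Wednesday + 19 ≡ Monday — that's 1594's doomsday.
In April the doomsday date is Apr 4.
Apr 5 is 1 day after Apr 4; 1 mod 7 = 1, so Monday + 1 = Tuesday.

Tuesday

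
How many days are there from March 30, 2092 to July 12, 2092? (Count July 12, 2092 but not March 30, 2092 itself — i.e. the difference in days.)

Mar 30, 2092 → Apr 30, 2092: 31 days (March has 31).
Apr 30, 2092 → May 30, 2092: 30 days (April has 30).
May 30, 2092 → Jun 30, 2092: 31 days (May has 31).
Jun 30, 2092 → Jul 12, 2092: 12 days.
Total: 104 days.

104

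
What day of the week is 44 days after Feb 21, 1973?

Friday

First find the weekday of Feb 21, 1973. Doomsday rule: the anchor day for the 1900s is Wednesday. For year 73: 73÷12 = 6 r 1, and 1÷4 = 0, so 6+1+0 = 7.
Wednesday + 7 ≡ Wednesday — that's 1973's doomsday.
In February the doomsday date is Feb 28 (1973 is not a leap year).
Feb 21 is 7 days before Feb 28; 7 mod 7 = 0, so Wednesday − 0 = Wednesday.
44 mod 7 = 2, so 44 days after a Wednesday is Wednesday + 2 = Friday.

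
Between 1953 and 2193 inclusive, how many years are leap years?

Multiples of 4 in [1953,2193]: 60.
Of those, multiples of 100: 2 (not leap unless ÷400).
Multiples of 400: 1.
Leap years = 60 − 2 + 1 = 59.

59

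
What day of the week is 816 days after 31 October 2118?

Friday

Oct 31, 2118 is a Monday.
816 mod 7 = 4, so 816 days after a Monday is Monday + 4 = Friday.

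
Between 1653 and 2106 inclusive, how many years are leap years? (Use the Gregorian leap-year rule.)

Multiples of 4 in [1653,2106]: 113.
Of those, multiples of 100: 5 (not leap unless ÷400).
Multiples of 400: 1.
Leap years = 113 − 5 + 1 = 109.

109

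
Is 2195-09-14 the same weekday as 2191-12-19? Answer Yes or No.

Yes

From Dec 19, 2191 to Sep 14, 2195 is 1365 days.
1365 mod 7 = 0, so they are the same weekday.
(Dec 19, 2191 is a Monday; Sep 14, 2195 is a Monday.)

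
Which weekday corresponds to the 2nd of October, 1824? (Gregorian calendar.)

Doomsday rule: the anchor day for the 1800s is Friday. For year 24: 24÷12 = 2 r 0, and 0÷4 = 0, so 2+0+0 = 2.
Friday + 2 ≡ Sunday — that's 1824's doomsday.
In October the doomsday date is Oct 10.
Oct 2 is 8 days before Oct 10; 8 mod 7 = 1, so Sunday − 1 = Saturday.

Saturday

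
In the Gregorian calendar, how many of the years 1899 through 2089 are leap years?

47

Multiples of 4 in [1899,2089]: 48.
Of those, multiples of 100: 2 (not leap unless ÷400).
Multiples of 400: 1.
Leap years = 48 − 2 + 1 = 47.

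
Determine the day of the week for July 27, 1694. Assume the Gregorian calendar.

Tuesday

Doomsday rule: the anchor day for the 1600s is Tuesday. For year 94: 94÷12 = 7 r 10, and 10÷4 = 2, so 7+10+2 = 19.
Tuesday + 19 ≡ Sunday — that's 1694's doomsday.
In July the doomsday date is Jul 11.
Jul 27 is 16 days after Jul 11; 16 mod 7 = 2, so Sunday + 2 = Tuesday.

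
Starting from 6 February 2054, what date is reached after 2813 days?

October 20, 2061

+365 (one year) → Feb 6, 2055 (2448 left).
+365 (one year) → Feb 6, 2056 (2083 left).
+366 (one year; includes Feb 29, 2056) → Feb 6, 2057 (1717 left).
+365 (one year) → Feb 6, 2058 (1352 left).
+365 (one year) → Feb 6, 2059 (987 left).
+365 (one year) → Feb 6, 2060 (622 left).
+366 (one year; includes Feb 29, 2060) → Feb 6, 2061 (256 left).
Feb has 28 days: +23 → Mar 1, 2061 (233 left).
Mar has 31 days: +31 → Apr 1, 2061 (202 left).
Apr has 30 days: +30 → May 1, 2061 (172 left).
May has 31 days: +31 → Jun 1, 2061 (141 left).
Jun has 30 days: +30 → Jul 1, 2061 (111 left).
Jul has 31 days: +31 → Aug 1, 2061 (80 left).
Aug has 31 days: +31 → Sep 1, 2061 (49 left).
Sep has 30 days: +30 → Oct 1, 2061 (19 left).
+19 → Oct 20, 2061.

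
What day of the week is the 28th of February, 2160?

Doomsday rule: the anchor day for the 2100s is Sunday. For year 60: 60÷12 = 5 r 0, and 0÷4 = 0, so 5+0+0 = 5.
Sunday + 5 ≡ Friday — that's 2160's doomsday.
In February the doomsday date is Feb 29 (2160 is a leap year (divisible by 4)).
Feb 28 is 1 day before Feb 29; 1 mod 7 = 1, so Friday − 1 = Thursday.

Thursday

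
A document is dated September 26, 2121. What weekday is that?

Friday

Doomsday rule: the anchor day for the 2100s is Sunday. For year 21: 21÷12 = 1 r 9, and 9÷4 = 2, so 1+9+2 = 12.
Sunday + 12 ≡ Friday — that's 2121's doomsday.
In September the doomsday date is Sep 5.
Sep 26 is 21 days after Sep 5; 21 mod 7 = 0, so Friday + 0 = Friday.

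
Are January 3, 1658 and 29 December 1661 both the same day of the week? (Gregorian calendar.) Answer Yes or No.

Yes

From Jan 3, 1658 to Dec 29, 1661 is 1456 days.
1456 mod 7 = 0, so they are the same weekday.
(Jan 3, 1658 is a Thursday; Dec 29, 1661 is a Thursday.)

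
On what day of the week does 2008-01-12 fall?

Saturday

Doomsday rule: the anchor day for the 2000s is Tuesday. For year 08: 8÷12 = 0 r 8, and 8÷4 = 2, so 0+8+2 = 10.
Tuesday + 10 ≡ Friday — that's 2008's doomsday.
In January the doomsday date is Jan 4 (2008 is a leap year (divisible by 4)).
Jan 12 is 8 days after Jan 4; 8 mod 7 = 1, so Friday + 1 = Saturday.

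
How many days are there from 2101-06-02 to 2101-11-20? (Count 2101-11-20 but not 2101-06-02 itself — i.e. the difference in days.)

Jun 2, 2101 → Jul 2, 2101: 30 days (June has 30).
Jul 2, 2101 → Aug 2, 2101: 31 days (July has 31).
Aug 2, 2101 → Sep 2, 2101: 31 days (August has 31).
Sep 2, 2101 → Oct 2, 2101: 30 days (September has 30).
Oct 2, 2101 → Nov 2, 2101: 31 days (October has 31).
Nov 2, 2101 → Nov 20, 2101: 18 days.
Total: 171 days.

171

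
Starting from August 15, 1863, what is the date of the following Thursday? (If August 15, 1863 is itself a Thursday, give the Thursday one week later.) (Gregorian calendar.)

August 20, 1863

Aug 15, 1863 is a Saturday.
From Saturday to the next Thursday is 5 days.
Aug 15, 1863 + 5 = Aug 20, 1863.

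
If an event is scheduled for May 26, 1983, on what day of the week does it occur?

Thursday

Doomsday rule: the anchor day for the 1900s is Wednesday. For year 83: 83÷12 = 6 r 11, and 11÷4 = 2, so 6+11+2 = 19.
Wednesday + 19 ≡ Monday — that's 1983's doomsday.
In May the doomsday date is May 9.
May 26 is 17 days after May 9; 17 mod 7 = 3, so Monday + 3 = Thursday.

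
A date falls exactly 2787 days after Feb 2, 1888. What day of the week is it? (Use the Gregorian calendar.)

Feb 2, 1888 is a Thursday.
2787 mod 7 = 1, so 2787 days after a Thursday is Thursday + 1 = Friday.

Friday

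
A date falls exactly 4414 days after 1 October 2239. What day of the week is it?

Oct 1, 2239 is a Tuesday.
4414 mod 7 = 4, so 4414 days after a Tuesday is Tuesday + 4 = Saturday.

Saturday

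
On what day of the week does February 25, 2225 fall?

Doomsday rule: the anchor day for the 2200s is Friday. For year 25: 25÷12 = 2 r 1, and 1÷4 = 0, so 2+1+0 = 3.
Friday + 3 ≡ Monday — that's 2225's doomsday.
In February the doomsday date is Feb 28 (2225 is not a leap year).
Feb 25 is 3 days before Feb 28; 3 mod 7 = 3, so Monday − 3 = Friday.

Friday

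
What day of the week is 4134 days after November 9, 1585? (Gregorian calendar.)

Wednesday

Nov 9, 1585 is a Saturday.
4134 mod 7 = 4, so 4134 days after a Saturday is Saturday + 4 = Wednesday.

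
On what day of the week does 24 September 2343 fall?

Doomsday rule: the anchor day for the 2300s is Wednesday. For year 43: 43÷12 = 3 r 7, and 7÷4 = 1, so 3+7+1 = 11.
Wednesday + 11 ≡ Sunday — that's 2343's doomsday.
In September the doomsday date is Sep 5.
Sep 24 is 19 days after Sep 5; 19 mod 7 = 5, so Sunday + 5 = Friday.

Friday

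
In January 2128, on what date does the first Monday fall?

January 5, 2128

January 1, 2128 is a Thursday.
The first Monday is therefore January 5 (4 days later).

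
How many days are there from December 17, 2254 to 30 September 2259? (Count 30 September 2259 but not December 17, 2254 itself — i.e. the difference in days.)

Dec 17, 2254 → Dec 17, 2255: 365 days.
Dec 17, 2255 → Dec 17, 2256: 366 days (Feb 29, 2256 is in that span).
Dec 17, 2256 → Dec 17, 2257: 365 days.
Dec 17, 2257 → Dec 17, 2258: 365 days.
Dec 17, 2258 → Jan 17, 2259: 31 days (December has 31).
Jan 17, 2259 → Feb 17, 2259: 31 days (January has 31).
Feb 17, 2259 → Mar 17, 2259: 28 days (February has 28).
Mar 17, 2259 → Apr 17, 2259: 31 days (March has 31).
Apr 17, 2259 → May 17, 2259: 30 days (April has 30).
May 17, 2259 → Jun 17, 2259: 31 days (May has 31).
Jun 17, 2259 → Jul 17, 2259: 30 days (June has 30).
Jul 17, 2259 → Aug 17, 2259: 31 days (July has 31).
Aug 17, 2259 → Sep 17, 2259: 31 days (August has 31).
Sep 17, 2259 → Sep 30, 2259: 13 days.
Total: 1748 days.

1748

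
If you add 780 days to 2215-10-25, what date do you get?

December 13, 2217

+366 (one year; includes Feb 29, 2216) → Oct 25, 2216 (414 left).
+365 (one year) → Oct 25, 2217 (49 left).
Oct has 31 days: +7 → Nov 1, 2217 (42 left).
Nov has 30 days: +30 → Dec 1, 2217 (12 left).
+12 → Dec 13, 2217.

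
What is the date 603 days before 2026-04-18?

−365 (one year) → Apr 18, 2025 (238 left).
−18 → Mar 31, 2025 (end of Mar, 31 days; 220 left).
−31 → Feb 28, 2025 (end of Feb, 28 days; 189 left).
−28 → Jan 31, 2025 (end of Jan, 31 days; 161 left).
−31 → Dec 31, 2024 (end of Dec, 31 days; 130 left).
−31 → Nov 30, 2024 (end of Nov, 30 days; 99 left).
−30 → Oct 31, 2024 (end of Oct, 31 days; 69 left).
−31 → Sep 30, 2024 (end of Sep, 30 days; 38 left).
−30 → Aug 31, 2024 (end of Aug, 31 days; 8 left).
−8 → Aug 23, 2024.

August 23, 2024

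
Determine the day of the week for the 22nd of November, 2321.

Tuesday

Doomsday rule: the anchor day for the 2300s is Wednesday. For year 21: 21÷12 = 1 r 9, and 9÷4 = 2, so 1+9+2 = 12.
Wednesday + 12 ≡ Monday — that's 2321's doomsday.
In November the doomsday date is Nov 7.
Nov 22 is 15 days after Nov 7; 15 mod 7 = 1, so Monday + 1 = Tuesday.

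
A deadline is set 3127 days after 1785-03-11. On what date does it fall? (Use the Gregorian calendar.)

+365 (one year) → Mar 11, 1786 (2762 left).
+365 (one year) → Mar 11, 1787 (2397 left).
+366 (one year; includes Feb 29, 1788) → Mar 11, 1788 (2031 left).
+365 (one year) → Mar 11, 1789 (1666 left).
+365 (one year) → Mar 11, 1790 (1301 left).
+365 (one year) → Mar 11, 1791 (936 left).
+366 (one year; includes Feb 29, 1792) → Mar 11, 1792 (570 left).
+365 (one year) → Mar 11, 1793 (205 left).
Mar has 31 days: +21 → Apr 1, 1793 (184 left).
Apr has 30 days: +30 → May 1, 1793 (154 left).
May has 31 days: +31 → Jun 1, 1793 (123 left).
Jun has 30 days: +30 → Jul 1, 1793 (93 left).
Jul has 31 days: +31 → Aug 1, 1793 (62 left).
Aug has 31 days: +31 → Sep 1, 1793 (31 left).
Sep has 30 days: +30 → Oct 1, 1793 (1 left).
+1 → Oct 2, 1793.

October 2, 1793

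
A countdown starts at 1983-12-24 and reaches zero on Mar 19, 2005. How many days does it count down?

7756

Dec 24, 1983 → Dec 24, 1984: 366 days (Feb 29, 1984 is in that span).
Dec 24, 1984 → Dec 24, 1985: 365 days.
Dec 24, 1985 → Dec 24, 1986: 365 days.
Dec 24, 1986 → Dec 24, 1987: 365 days.
Dec 24, 1987 → Dec 24, 1988: 366 days (Feb 29, 1988 is in that span).
Dec 24, 1988 → Dec 24, 1989: 365 days.
Dec 24, 1989 → Dec 24, 1990: 365 days.
Dec 24, 1990 → Dec 24, 1991: 365 days.
Dec 24, 1991 → Dec 24, 1992: 366 days (Feb 29, 1992 is in that span).
Dec 24, 1992 → Dec 24, 1993: 365 days.
Dec 24, 1993 → Dec 24, 1994: 365 days.
Dec 24, 1994 → Dec 24, 1995: 365 days.
Dec 24, 1995 → Dec 24, 1996: 366 days (Feb 29, 1996 is in that span).
Dec 24, 1996 → Dec 24, 1997: 365 days.
Dec 24, 1997 → Dec 24, 1998: 365 days.
Dec 24, 1998 → Dec 24, 1999: 365 days.
Dec 24, 1999 → Dec 24, 2000: 366 days (Feb 29, 2000 is in that span).
Dec 24, 2000 → Dec 24, 2001: 365 days.
Dec 24, 2001 → Dec 24, 2002: 365 days.
Dec 24, 2002 → Dec 24, 2003: 365 days.
Dec 24, 2003 → Dec 24, 2004: 366 days (Feb 29, 2004 is in that span).
Dec 24, 2004 → Jan 24, 2005: 31 days (December has 31).
Jan 24, 2005 → Feb 24, 2005: 31 days (January has 31).
Feb 24, 2005 → Mar 19, 2005: 23 days.
Total: 7756 days.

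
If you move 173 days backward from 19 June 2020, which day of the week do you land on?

Jun 19, 2020 is a Friday.
173 mod 7 = 5, so 173 days before a Friday is Friday − 5 = Sunday.

Sunday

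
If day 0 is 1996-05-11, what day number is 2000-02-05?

1365

May 11, 1996 → May 11, 1997: 365 days.
May 11, 1997 → May 11, 1998: 365 days.
May 11, 1998 → May 11, 1999: 365 days.
May 11, 1999 → Jun 11, 1999: 31 days (May has 31).
Jun 11, 1999 → Jul 11, 1999: 30 days (June has 30).
Jul 11, 1999 → Aug 11, 1999: 31 days (July has 31).
Aug 11, 1999 → Sep 11, 1999: 31 days (August has 31).
Sep 11, 1999 → Oct 11, 1999: 30 days (September has 30).
Oct 11, 1999 → Nov 11, 1999: 31 days (October has 31).
Nov 11, 1999 → Dec 11, 1999: 30 days (November has 30).
Dec 11, 1999 → Jan 11, 2000: 31 days (December has 31).
Jan 11, 2000 → Feb 5, 2000: 25 days.
Total: 1365 days.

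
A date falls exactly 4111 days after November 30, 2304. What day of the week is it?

Nov 30, 2304 is a Wednesday.
4111 mod 7 = 2, so 4111 days after a Wednesday is Wednesday + 2 = Friday.

Friday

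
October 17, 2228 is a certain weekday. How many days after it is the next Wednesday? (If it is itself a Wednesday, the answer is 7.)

5

Oct 17, 2228 is a Friday.
From Friday to the next Wednesday is 5 days.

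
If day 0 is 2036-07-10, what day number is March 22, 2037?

255

Jul 10, 2036 → Aug 10, 2036: 31 days (July has 31).
Aug 10, 2036 → Sep 10, 2036: 31 days (August has 31).
Sep 10, 2036 → Oct 10, 2036: 30 days (September has 30).
Oct 10, 2036 → Nov 10, 2036: 31 days (October has 31).
Nov 10, 2036 → Dec 10, 2036: 30 days (November has 30).
Dec 10, 2036 → Jan 10, 2037: 31 days (December has 31).
Jan 10, 2037 → Feb 10, 2037: 31 days (January has 31).
Feb 10, 2037 → Mar 10, 2037: 28 days (February has 28).
Mar 10, 2037 → Mar 22, 2037: 12 days.
Total: 255 days.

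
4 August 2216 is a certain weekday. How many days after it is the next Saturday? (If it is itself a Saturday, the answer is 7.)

Aug 4, 2216 is a Sunday.
From Sunday to the next Saturday is 6 days.

6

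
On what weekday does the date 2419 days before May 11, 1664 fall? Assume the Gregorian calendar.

Wednesday

First find the weekday of May 11, 1664. Doomsday rule: the anchor day for the 1600s is Tuesday. For year 64: 64÷12 = 5 r 4, and 4÷4 = 1, so 5+4+1 = 10.
Tuesday + 10 ≡ Friday — that's 1664's doomsday.
In May the doomsday date is May 9.
May 11 is 2 days after May 9; 2 mod 7 = 2, so Friday + 2 = Sunday.
2419 mod 7 = 4, so 2419 days before a Sunday is Sunday − 4 = Wednesday.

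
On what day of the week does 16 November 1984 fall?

Doomsday rule: the anchor day for the 1900s is Wednesday. For year 84: 84÷12 = 7 r 0, and 0÷4 = 0, so 7+0+0 = 7.
Wednesday + 7 ≡ Wednesday — that's 1984's doomsday.
In November the doomsday date is Nov 7.
Nov 16 is 9 days after Nov 7; 9 mod 7 = 2, so Wednesday + 2 = Friday.

Friday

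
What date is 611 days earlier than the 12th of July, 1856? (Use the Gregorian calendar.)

−366 (one year; includes Feb 29, 1856) → Jul 12, 1855 (245 left).
−12 → Jun 30, 1855 (end of Jun, 30 days; 233 left).
−30 → May 31, 1855 (end of May, 31 days; 203 left).
−31 → Apr 30, 1855 (end of Apr, 30 days; 172 left).
−30 → Mar 31, 1855 (end of Mar, 31 days; 142 left).
−31 → Feb 28, 1855 (end of Feb, 28 days; 111 left).
−28 → Jan 31, 1855 (end of Jan, 31 days; 83 left).
−31 → Dec 31, 1854 (end of Dec, 31 days; 52 left).
−31 → Nov 30, 1854 (end of Nov, 30 days; 21 left).
−21 → Nov 9, 1854.

November 9, 1854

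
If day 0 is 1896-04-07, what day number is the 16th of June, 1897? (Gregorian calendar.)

435

Apr 7, 1896 → Apr 7, 1897: 365 days.
Apr 7, 1897 → May 7, 1897: 30 days (April has 30).
May 7, 1897 → Jun 7, 1897: 31 days (May has 31).
Jun 7, 1897 → Jun 16, 1897: 9 days.
Total: 435 days.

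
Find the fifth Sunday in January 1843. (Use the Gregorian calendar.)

January 29, 1843

January 1, 1843 is a Sunday.
The first Sunday is therefore January 1 (same day).
The fifth Sunday is 1 + 4×7 = January 29.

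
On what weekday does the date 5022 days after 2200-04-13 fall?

Wednesday

Apr 13, 2200 is a Sunday.
5022 mod 7 = 3, so 5022 days after a Sunday is Sunday + 3 = Wednesday.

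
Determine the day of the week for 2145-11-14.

Doomsday rule: the anchor day for the 2100s is Sunday. For year 45: 45÷12 = 3 r 9, and 9÷4 = 2, so 3+9+2 = 14.
Sunday + 14 ≡ Sunday — that's 2145's doomsday.
In November the doomsday date is Nov 7.
Nov 14 is 7 days after Nov 7; 7 mod 7 = 0, so Sunday + 0 = Sunday.

Sunday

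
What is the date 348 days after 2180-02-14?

Feb has 29 days: +16 → Mar 1, 2180 (332 left).
Mar has 31 days: +31 → Apr 1, 2180 (301 left).
Apr has 30 days: +30 → May 1, 2180 (271 left).
May has 31 days: +31 → Jun 1, 2180 (240 left).
Jun has 30 days: +30 → Jul 1, 2180 (210 left).
Jul has 31 days: +31 → Aug 1, 2180 (179 left).
Aug has 31 days: +31 → Sep 1, 2180 (148 left).
Sep has 30 days: +30 → Oct 1, 2180 (118 left).
Oct has 31 days: +31 → Nov 1, 2180 (87 left).
Nov has 30 days: +30 → Dec 1, 2180 (57 left).
Dec has 31 days: +31 → Jan 1, 2181 (26 left).
+26 → Jan 27, 2181.

January 27, 2181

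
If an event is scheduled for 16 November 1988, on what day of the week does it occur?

Wednesday

January 1, 1988 is a Friday.
Jan 1, 1988 → Feb 1, 1988: 31 days (January has 31).
Feb 1, 1988 → Mar 1, 1988: 29 days (February has 29).
Mar 1, 1988 → Apr 1, 1988: 31 days (March has 31).
Apr 1, 1988 → May 1, 1988: 30 days (April has 30).
May 1, 1988 → Jun 1, 1988: 31 days (May has 31).
Jun 1, 1988 → Jul 1, 1988: 30 days (June has 30).
Jul 1, 1988 → Aug 1, 1988: 31 days (July has 31).
Aug 1, 1988 → Sep 1, 1988: 31 days (August has 31).
Sep 1, 1988 → Oct 1, 1988: 30 days (September has 30).
Oct 1, 1988 → Nov 1, 1988: 31 days (October has 31).
Nov 1, 1988 → Nov 16, 1988: 15 days.
Total: 320 days.
320 mod 7 = 5, so Friday + 5 = Wednesday.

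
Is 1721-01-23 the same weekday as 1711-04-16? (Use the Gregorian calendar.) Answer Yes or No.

Yes

From Apr 16, 1711 to Jan 23, 1721 is 3570 days.
3570 mod 7 = 0, so they are the same weekday.
(Apr 16, 1711 is a Thursday; Jan 23, 1721 is a Thursday.)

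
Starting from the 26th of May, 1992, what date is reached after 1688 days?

January 8, 1997

+365 (one year) → May 26, 1993 (1323 left).
+365 (one year) → May 26, 1994 (958 left).
+365 (one year) → May 26, 1995 (593 left).
+366 (one year; includes Feb 29, 1996) → May 26, 1996 (227 left).
May has 31 days: +6 → Jun 1, 1996 (221 left).
Jun has 30 days: +30 → Jul 1, 1996 (191 left).
Jul has 31 days: +31 → Aug 1, 1996 (160 left).
Aug has 31 days: +31 → Sep 1, 1996 (129 left).
Sep has 30 days: +30 → Oct 1, 1996 (99 left).
Oct has 31 days: +31 → Nov 1, 1996 (68 left).
Nov has 30 days: +30 → Dec 1, 1996 (38 left).
Dec has 31 days: +31 → Jan 1, 1997 (7 left).
+7 → Jan 8, 1997.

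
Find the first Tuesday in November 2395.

November 7, 2395

November 1, 2395 is a Wednesday.
The first Tuesday is therefore November 7 (6 days later).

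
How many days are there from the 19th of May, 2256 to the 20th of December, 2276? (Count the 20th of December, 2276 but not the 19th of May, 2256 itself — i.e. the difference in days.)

7520

May 19, 2256 → May 19, 2257: 365 days.
May 19, 2257 → May 19, 2258: 365 days.
May 19, 2258 → May 19, 2259: 365 days.
May 19, 2259 → May 19, 2260: 366 days (Feb 29, 2260 is in that span).
May 19, 2260 → May 19, 2261: 365 days.
May 19, 2261 → May 19, 2262: 365 days.
May 19, 2262 → May 19, 2263: 365 days.
May 19, 2263 → May 19, 2264: 366 days (Feb 29, 2264 is in that span).
May 19, 2264 → May 19, 2265: 365 days.
May 19, 2265 → May 19, 2266: 365 days.
May 19, 2266 → May 19, 2267: 365 days.
May 19, 2267 → May 19, 2268: 366 days (Feb 29, 2268 is in that span).
May 19, 2268 → May 19, 2269: 365 days.
May 19, 2269 → May 19, 2270: 365 days.
May 19, 2270 → May 19, 2271: 365 days.
May 19, 2271 → May 19, 2272: 366 days (Feb 29, 2272 is in that span).
May 19, 2272 → May 19, 2273: 365 days.
May 19, 2273 → May 19, 2274: 365 days.
May 19, 2274 → May 19, 2275: 365 days.
May 19, 2275 → May 19, 2276: 366 days (Feb 29, 2276 is in that span).
May 19, 2276 → Jun 19, 2276: 31 days (May has 31).
Jun 19, 2276 → Jul 19, 2276: 30 days (June has 30).
Jul 19, 2276 → Aug 19, 2276: 31 days (July has 31).
Aug 19, 2276 → Sep 19, 2276: 31 days (August has 31).
Sep 19, 2276 → Oct 19, 2276: 30 days (September has 30).
Oct 19, 2276 → Nov 19, 2276: 31 days (October has 31).
Nov 19, 2276 → Dec 19, 2276: 30 days (November has 30).
Dec 19, 2276 → Dec 20, 2276: 1 days.
Total: 7520 days.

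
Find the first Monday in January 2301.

January 7, 2301

January 1, 2301 is a Tuesday.
The first Monday is therefore January 7 (6 days later).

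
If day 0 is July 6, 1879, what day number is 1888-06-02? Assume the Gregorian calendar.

Jul 6, 1879 → Jul 6, 1880: 366 days (Feb 29, 1880 is in that span).
Jul 6, 1880 → Jul 6, 1881: 365 days.
Jul 6, 1881 → Jul 6, 1882: 365 days.
Jul 6, 1882 → Jul 6, 1883: 365 days.
Jul 6, 1883 → Jul 6, 1884: 366 days (Feb 29, 1884 is in that span).
Jul 6, 1884 → Jul 6, 1885: 365 days.
Jul 6, 1885 → Jul 6, 1886: 365 days.
Jul 6, 1886 → Jul 6, 1887: 365 days.
Jul 6, 1887 → Aug 6, 1887: 31 days (July has 31).
Aug 6, 1887 → Sep 6, 1887: 31 days (August has 31).
Sep 6, 1887 → Oct 6, 1887: 30 days (September has 30).
Oct 6, 1887 → Nov 6, 1887: 31 days (October has 31).
Nov 6, 1887 → Dec 6, 1887: 30 days (November has 30).
Dec 6, 1887 → Jan 6, 1888: 31 days (December has 31).
Jan 6, 1888 → Feb 6, 1888: 31 days (January has 31).
Feb 6, 1888 → Mar 6, 1888: 29 days (February has 29).
Mar 6, 1888 → Apr 6, 1888: 31 days (March has 31).
Apr 6, 1888 → May 6, 1888: 30 days (April has 30).
May 6, 1888 → Jun 2, 1888: 27 days.
Total: 3254 days.

3254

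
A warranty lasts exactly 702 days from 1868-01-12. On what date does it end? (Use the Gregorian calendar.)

December 14, 1869

+366 (one year; includes Feb 29, 1868) → Jan 12, 1869 (336 left).
Jan has 31 days: +20 → Feb 1, 1869 (316 left).
Feb has 28 days: +28 → Mar 1, 1869 (288 left).
Mar has 31 days: +31 → Apr 1, 1869 (257 left).
Apr has 30 days: +30 → May 1, 1869 (227 left).
May has 31 days: +31 → Jun 1, 1869 (196 left).
Jun has 30 days: +30 → Jul 1, 1869 (166 left).
Jul has 31 days: +31 → Aug 1, 1869 (135 left).
Aug has 31 days: +31 → Sep 1, 1869 (104 left).
Sep has 30 days: +30 → Oct 1, 1869 (74 left).
Oct has 31 days: +31 → Nov 1, 1869 (43 left).
Nov has 30 days: +30 → Dec 1, 1869 (13 left).
+13 → Dec 14, 1869.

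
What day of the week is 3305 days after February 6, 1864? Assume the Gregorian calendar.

Feb 6, 1864 is a Saturday.
3305 mod 7 = 1, so 3305 days after a Saturday is Saturday + 1 = Sunday.

Sunday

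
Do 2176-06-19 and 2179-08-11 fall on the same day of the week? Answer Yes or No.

Yes

From Jun 19, 2176 to Aug 11, 2179 is 1148 days.
1148 mod 7 = 0, so they are the same weekday.
(Jun 19, 2176 is a Wednesday; Aug 11, 2179 is a Wednesday.)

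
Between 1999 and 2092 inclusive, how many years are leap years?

Multiples of 4 in [1999,2092]: 24.
Of those, multiples of 100: 1 (not leap unless ÷400).
Multiples of 400: 1.
Leap years = 24 − 1 + 1 = 24.

24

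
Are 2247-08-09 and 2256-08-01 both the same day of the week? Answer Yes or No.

From Aug 9, 2247 to Aug 1, 2256 is 3280 days.
3280 mod 7 = 4, so they are different weekdays.
(Aug 9, 2247 is a Monday; Aug 1, 2256 is a Friday.)

No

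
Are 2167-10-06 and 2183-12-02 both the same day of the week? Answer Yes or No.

From Oct 6, 2167 to Dec 2, 2183 is 5901 days.
5901 mod 7 = 0, so they are the same weekday.
(Oct 6, 2167 is a Tuesday; Dec 2, 2183 is a Tuesday.)

Yes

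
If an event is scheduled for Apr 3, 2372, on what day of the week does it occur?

Monday

Doomsday rule: the anchor day for the 2300s is Wednesday. For year 72: 72÷12 = 6 r 0, and 0÷4 = 0, so 6+0+0 = 6.
Wednesday + 6 ≡ Tuesday — that's 2372's doomsday.
In April the doomsday date is Apr 4.
Apr 3 is 1 day before Apr 4; 1 mod 7 = 1, so Tuesday − 1 = Monday.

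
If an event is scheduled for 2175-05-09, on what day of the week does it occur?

Tuesday

Doomsday rule: the anchor day for the 2100s is Sunday. For year 75: 75÷12 = 6 r 3, and 3÷4 = 0, so 6+3+0 = 9.
Sunday + 9 ≡ Tuesday — that's 2175's doomsday.
In May the doomsday date is May 9.
May 9 is the doomsday itself: Tuesday.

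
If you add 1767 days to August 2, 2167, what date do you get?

June 3, 2172

+366 (one year; includes Feb 29, 2168) → Aug 2, 2168 (1401 left).
+365 (one year) → Aug 2, 2169 (1036 left).
+365 (one year) → Aug 2, 2170 (671 left).
+365 (one year) → Aug 2, 2171 (306 left).
Aug has 31 days: +30 → Sep 1, 2171 (276 left).
Sep has 30 days: +30 → Oct 1, 2171 (246 left).
Oct has 31 days: +31 → Nov 1, 2171 (215 left).
Nov has 30 days: +30 → Dec 1, 2171 (185 left).
Dec has 31 days: +31 → Jan 1, 2172 (154 left).
Jan has 31 days: +31 → Feb 1, 2172 (123 left).
Feb has 29 days: +29 → Mar 1, 2172 (94 left).
Mar has 31 days: +31 → Apr 1, 2172 (63 left).
Apr has 30 days: +30 → May 1, 2172 (33 left).
May has 31 days: +31 → Jun 1, 2172 (2 left).
+2 → Jun 3, 2172.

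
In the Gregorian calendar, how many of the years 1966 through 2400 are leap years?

106

Multiples of 4 in [1966,2400]: 109.
Of those, multiples of 100: 5 (not leap unless ÷400).
Multiples of 400: 2.
Leap years = 109 − 5 + 2 = 106.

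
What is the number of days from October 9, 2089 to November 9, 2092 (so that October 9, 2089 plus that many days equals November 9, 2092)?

1127

Oct 9, 2089 → Oct 9, 2090: 365 days.
Oct 9, 2090 → Oct 9, 2091: 365 days.
Oct 9, 2091 → Nov 9, 2091: 31 days (October has 31).
Nov 9, 2091 → Dec 9, 2091: 30 days (November has 30).
Dec 9, 2091 → Jan 9, 2092: 31 days (December has 31).
Jan 9, 2092 → Feb 9, 2092: 31 days (January has 31).
Feb 9, 2092 → Mar 9, 2092: 29 days (February has 29).
Mar 9, 2092 → Apr 9, 2092: 31 days (March has 31).
Apr 9, 2092 → May 9, 2092: 30 days (April has 30).
May 9, 2092 → Jun 9, 2092: 31 days (May has 31).
Jun 9, 2092 → Jul 9, 2092: 30 days (June has 30).
Jul 9, 2092 → Aug 9, 2092: 31 days (July has 31).
Aug 9, 2092 → Sep 9, 2092: 31 days (August has 31).
Sep 9, 2092 → Oct 9, 2092: 30 days (September has 30).
Oct 9, 2092 → Nov 9, 2092: 31 days.
Total: 1127 days.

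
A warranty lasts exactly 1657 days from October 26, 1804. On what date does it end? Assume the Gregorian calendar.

May 10, 1809

+365 (one year) → Oct 26, 1805 (1292 left).
+365 (one year) → Oct 26, 1806 (927 left).
+365 (one year) → Oct 26, 1807 (562 left).
+366 (one year; includes Feb 29, 1808) → Oct 26, 1808 (196 left).
Oct has 31 days: +6 → Nov 1, 1808 (190 left).
Nov has 30 days: +30 → Dec 1, 1808 (160 left).
Dec has 31 days: +31 → Jan 1, 1809 (129 left).
Jan has 31 days: +31 → Feb 1, 1809 (98 left).
Feb has 28 days: +28 → Mar 1, 1809 (70 left).
Mar has 31 days: +31 → Apr 1, 1809 (39 left).
Apr has 30 days: +30 → May 1, 1809 (9 left).
+9 → May 10, 1809.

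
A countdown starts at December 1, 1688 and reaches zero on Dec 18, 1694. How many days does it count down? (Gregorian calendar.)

Dec 1, 1688 → Dec 1, 1689: 365 days.
Dec 1, 1689 → Dec 1, 1690: 365 days.
Dec 1, 1690 → Dec 1, 1691: 365 days.
Dec 1, 1691 → Dec 1, 1692: 366 days (Feb 29, 1692 is in that span).
Dec 1, 1692 → Dec 1, 1693: 365 days.
Dec 1, 1693 → Jan 1, 1694: 31 days (December has 31).
Jan 1, 1694 → Feb 1, 1694: 31 days (January has 31).
Feb 1, 1694 → Mar 1, 1694: 28 days (February has 28).
Mar 1, 1694 → Apr 1, 1694: 31 days (March has 31).
Apr 1, 1694 → May 1, 1694: 30 days (April has 30).
May 1, 1694 → Jun 1, 1694: 31 days (May has 31).
Jun 1, 1694 → Jul 1, 1694: 30 days (June has 30).
Jul 1, 1694 → Aug 1, 1694: 31 days (July has 31).
Aug 1, 1694 → Sep 1, 1694: 31 days (August has 31).
Sep 1, 1694 → Oct 1, 1694: 30 days (September has 30).
Oct 1, 1694 → Nov 1, 1694: 31 days (October has 31).
Nov 1, 1694 → Dec 1, 1694: 30 days (November has 30).
Dec 1, 1694 → Dec 18, 1694: 17 days.
Total: 2208 days.

2208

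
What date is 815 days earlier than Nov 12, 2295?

−365 (one year) → Nov 12, 2294 (450 left).
−365 (one year) → Nov 12, 2293 (85 left).
−12 → Oct 31, 2293 (end of Oct, 31 days; 73 left).
−31 → Sep 30, 2293 (end of Sep, 30 days; 42 left).
−30 → Aug 31, 2293 (end of Aug, 31 days; 12 left).
−12 → Aug 19, 2293.

August 19, 2293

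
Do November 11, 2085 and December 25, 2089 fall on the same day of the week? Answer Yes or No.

Yes

From Nov 11, 2085 to Dec 25, 2089 is 1505 days.
1505 mod 7 = 0, so they are the same weekday.
(Nov 11, 2085 is a Sunday; Dec 25, 2089 is a Sunday.)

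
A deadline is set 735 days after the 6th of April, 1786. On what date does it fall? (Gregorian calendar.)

+365 (one year) → Apr 6, 1787 (370 left).
Apr has 30 days: +25 → May 1, 1787 (345 left).
May has 31 days: +31 → Jun 1, 1787 (314 left).
Jun has 30 days: +30 → Jul 1, 1787 (284 left).
Jul has 31 days: +31 → Aug 1, 1787 (253 left).
Aug has 31 days: +31 → Sep 1, 1787 (222 left).
Sep has 30 days: +30 → Oct 1, 1787 (192 left).
Oct has 31 days: +31 → Nov 1, 1787 (161 left).
Nov has 30 days: +30 → Dec 1, 1787 (131 left).
Dec has 31 days: +31 → Jan 1, 1788 (100 left).
Jan has 31 days: +31 → Feb 1, 1788 (69 left).
Feb has 29 days: +29 → Mar 1, 1788 (40 left).
Mar has 31 days: +31 → Apr 1, 1788 (9 left).
+9 → Apr 10, 1788.

April 10, 1788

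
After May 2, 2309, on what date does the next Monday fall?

May 2, 2309 is a Sunday.
From Sunday to the next Monday is 1 day.
May 2, 2309 + 1 = May 3, 2309.

May 3, 2309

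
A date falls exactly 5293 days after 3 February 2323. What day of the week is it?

Sunday

First find the weekday of Feb 3, 2323. Doomsday rule: the anchor day for the 2300s is Wednesday. For year 23: 23÷12 = 1 r 11, and 11÷4 = 2, so 1+11+2 = 14.
Wednesday + 14 ≡ Wednesday — that's 2323's doomsday.
In February the doomsday date is Feb 28 (2323 is not a leap year).
Feb 3 is 25 days before Feb 28; 25 mod 7 = 4, so Wednesday − 4 = Saturday.
5293 mod 7 = 1, so 5293 days after a Saturday is Saturday + 1 = Sunday.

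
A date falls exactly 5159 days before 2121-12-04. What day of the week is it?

First find the weekday of Dec 4, 2121. Doomsday rule: the anchor day for the 2100s is Sunday. For year 21: 21÷12 = 1 r 9, and 9÷4 = 2, so 1+9+2 = 12.
Sunday + 12 ≡ Friday — that's 2121's doomsday.
In December the doomsday date is Dec 12.
Dec 4 is 8 days before Dec 12; 8 mod 7 = 1, so Friday − 1 = Thursday.
5159 mod 7 = 0, so 5159 days before a Thursday is Thursday − 0 = Thursday.

Thursday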